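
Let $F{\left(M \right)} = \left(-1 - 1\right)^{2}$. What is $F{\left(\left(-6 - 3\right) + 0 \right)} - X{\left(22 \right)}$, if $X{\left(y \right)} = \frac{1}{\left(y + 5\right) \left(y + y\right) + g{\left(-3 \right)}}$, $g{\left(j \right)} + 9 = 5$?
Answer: $\frac{4735}{1184} \approx 3.9992$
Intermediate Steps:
$g{\left(j \right)} = -4$ ($g{\left(j \right)} = -9 + 5 = -4$)
$X{\left(y \right)} = \frac{1}{-4 + 2 y \left(5 + y\right)}$ ($X{\left(y \right)} = \frac{1}{\left(y + 5\right) \left(y + y\right) - 4} = \frac{1}{\left(5 + y\right) 2 y - 4} = \frac{1}{2 y \left(5 + y\right) - 4} = \frac{1}{-4 + 2 y \left(5 + y\right)}$)
$F{\left(M \right)} = 4$ ($F{\left(M \right)} = \left(-2\right)^{2} = 4$)
$F{\left(\left(-6 - 3\right) + 0 \right)} - X{\left(22 \right)} = 4 - \frac{1}{2 \left(-2 + 22^{2} + 5 \cdot 22\right)} = 4 - \frac{1}{2 \left(-2 + 484 + 110\right)} = 4 - \frac{1}{2 \cdot 592} = 4 - \frac{1}{2} \cdot \frac{1}{592} = 4 - \frac{1}{1184} = \frac{4735}{1184}$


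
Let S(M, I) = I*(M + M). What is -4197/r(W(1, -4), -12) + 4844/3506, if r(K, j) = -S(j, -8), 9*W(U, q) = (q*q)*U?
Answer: 2607455/112192 ≈ 23.241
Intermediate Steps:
W(U, q) = U*q**2/9 (W(U, q) = ((q*q)*U)/9 = (q**2*U)/9 = (U*q**2)/9 = U*q**2/9)
S(M, I) = 2*I*M (S(M, I) = I*(2*M) = 2*I*M)
r(K, j) = 16*j (r(K, j) = -2*(-8)*j = -(-16)*j = 16*j)
-4197/r(W(1, -4), -12) + 4844/3506 = -4197/(16*(-12)) + 4844/3506 = -4197/(-192) + 4844*(1/3506) = -4197*(-1/192) + 2422/1753 = 1399/64 + 2422/1753 = 2607455/112192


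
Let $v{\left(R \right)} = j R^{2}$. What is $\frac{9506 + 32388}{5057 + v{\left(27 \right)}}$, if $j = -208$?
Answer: $- \frac{41894}{146575} \approx -0.28582$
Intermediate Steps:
$v{\left(R \right)} = - 208 R^{2}$
$\frac{9506 + 32388}{5057 + v{\left(27 \right)}} = \frac{9506 + 32388}{5057 - 208 \cdot 27^{2}} = \frac{41894}{5057 - 151632} = \frac{41894}{-146575} = 41894 \left(- \frac{1}{146575}\right) = - \frac{41894}{146575}$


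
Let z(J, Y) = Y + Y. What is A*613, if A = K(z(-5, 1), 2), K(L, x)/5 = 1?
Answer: 3065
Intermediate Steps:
z(J, Y) = 2*Y
K(L, x) = 5 (K(L, x) = 5*1 = 5)
A = 5
A*613 = 5*613 = 3065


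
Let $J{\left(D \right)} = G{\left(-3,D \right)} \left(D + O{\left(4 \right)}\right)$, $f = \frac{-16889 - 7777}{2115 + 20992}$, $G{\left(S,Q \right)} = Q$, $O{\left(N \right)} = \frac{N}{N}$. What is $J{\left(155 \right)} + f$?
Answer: $\frac{558702594}{23107} \approx 24179.0$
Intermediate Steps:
$O{\left(N \right)} = 1$
$f = - \frac{24666}{23107} \approx -1.0675$
$J{\left(D \right)} = D \left(1 + D\right)$ ($J{\left(D \right)} = D \left(D + 1\right) = D \left(1 + D\right)$)
$J{\left(155 \right)} + f = 155 \left(1 + 155\right) - \frac{24666}{23107} = 155 \cdot 156 - \frac{24666}{23107} = 24180 - \frac{24666}{23107} = \frac{558702594}{23107}$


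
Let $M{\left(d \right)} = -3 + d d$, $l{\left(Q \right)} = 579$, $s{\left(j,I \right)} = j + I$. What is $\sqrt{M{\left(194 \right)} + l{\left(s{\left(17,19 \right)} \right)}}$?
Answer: $2 \sqrt{9553} \approx 195.48$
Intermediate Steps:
$s{\left(j,I \right)} = I + j$
$M{\left(d \right)} = -3 + d^{2}$
$\sqrt{M{\left(194 \right)} + l{\left(s{\left(17,19 \right)} \right)}} = \sqrt{\left(-3 + 194^{2}\right) + 579} = \sqrt{\left(-3 + 37636\right) + 579} = \sqrt{37633 + 579} = \sqrt{38212} = 2 \sqrt{9553}$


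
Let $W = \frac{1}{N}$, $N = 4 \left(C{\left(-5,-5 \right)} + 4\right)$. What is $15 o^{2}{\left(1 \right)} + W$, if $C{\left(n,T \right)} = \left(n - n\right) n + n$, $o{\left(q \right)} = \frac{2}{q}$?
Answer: $\frac{239}{4} \approx 59.75$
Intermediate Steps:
$C{\left(n,T \right)} = n$ ($C{\left(n,T \right)} = 0 n + n = 0 + n = n$)
$N = -4$ ($N = 4 \left(-5 + 4\right) = 4 \left(-1\right) = -4$)
$W = - \frac{1}{4}$ ($W = \frac{1}{-4} = - \frac{1}{4} \approx -0.25$)
$15 o^{2}{\left(1 \right)} + W = 15 \left(\frac{2}{1}\right)^{2} - \frac{1}{4} = 15 \left(2 \cdot 1\right)^{2} - \frac{1}{4} = 15 \cdot 2^{2} - \frac{1}{4} = 15 \cdot 4 - \frac{1}{4} = 60 - \frac{1}{4} = \frac{239}{4}$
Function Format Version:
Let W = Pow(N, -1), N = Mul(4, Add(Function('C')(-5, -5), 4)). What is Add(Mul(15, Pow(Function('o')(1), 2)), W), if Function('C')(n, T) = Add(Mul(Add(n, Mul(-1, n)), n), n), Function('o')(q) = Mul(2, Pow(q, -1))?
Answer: Rational(239, 4) ≈ 59.750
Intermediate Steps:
Function('C')(n, T) = n (Function('C')(n, T) = Add(Mul(0, n), n) = Add(0, n) = n)
N = -4 (N = Mul(4, Add(-5, 4)) = Mul(4, -1) = -4)
W = Rational(-1, 4) (W = Pow(-4, -1) = Rational(-1, 4) ≈ -0.25000)
Add(Mul(15, Pow(Function('o')(1), 2)), W) = Add(Mul(15, Pow(Mul(2, Pow(1, -1)), 2)), Rational(-1, 4)) = Add(Mul(15, Pow(Mul(2, 1), 2)), Rational(-1, 4)) = Add(Mul(15, Pow(2, 2)), Rational(-1, 4)) = Add(Mul(15, 4), Rational(-1, 4)) = Add(60, Rational(-1, 4)) = Rational(239, 4)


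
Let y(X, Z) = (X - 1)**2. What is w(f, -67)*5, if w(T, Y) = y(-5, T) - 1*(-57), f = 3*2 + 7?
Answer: 465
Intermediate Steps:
y(X, Z) = (-1 + X)**2
f = 13 (f = 6 + 7 = 13)
w(T, Y) = 93 (w(T, Y) = (-1 - 5)**2 - 1*(-57) = (-6)**2 + 57 = 36 + 57 = 93)
w(f, -67)*5 = 93*5 = 465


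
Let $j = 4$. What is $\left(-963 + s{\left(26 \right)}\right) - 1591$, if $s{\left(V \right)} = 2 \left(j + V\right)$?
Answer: $-2494$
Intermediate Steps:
$s{\left(V \right)} = 8 + 2 V$ ($s{\left(V \right)} = 2 \left(4 + V\right) = 8 + 2 V$)
$\left(-963 + s{\left(26 \right)}\right) - 1591 = \left(-963 + \left(8 + 2 \cdot 26\right)\right) - 1591 = \left(-963 + \left(8 + 52\right)\right) - 1591 = \left(-963 + 60\right) - 1591 = -903 - 1591 = -2494$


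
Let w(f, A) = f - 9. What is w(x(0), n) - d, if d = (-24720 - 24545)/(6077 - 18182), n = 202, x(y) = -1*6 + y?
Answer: -46168/2421 ≈ -19.070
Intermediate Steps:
x(y) = -6 + y
w(f, A) = -9 + f
d = 9853/2421 (d = -49265/(-12105) = -49265*(-1/12105) = 9853/2421 ≈ 4.0698)
w(x(0), n) - d = (-9 + (-6 + 0)) - 1*9853/2421 = (-9 - 6) - 9853/2421 = -15 - 9853/2421 = -46168/2421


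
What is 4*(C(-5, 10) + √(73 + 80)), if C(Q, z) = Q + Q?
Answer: -40 + 12*√17 ≈ 9.4773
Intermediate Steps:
C(Q, z) = 2*Q
4*(C(-5, 10) + √(73 + 80)) = 4*(2*(-5) + √(73 + 80)) = 4*(-10 + √153) = 4*(-10 + 3*√17) = -40 + 12*√17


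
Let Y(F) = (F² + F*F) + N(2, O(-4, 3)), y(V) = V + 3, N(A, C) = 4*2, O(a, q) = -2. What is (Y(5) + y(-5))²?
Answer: 3136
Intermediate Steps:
N(A, C) = 8
y(V) = 3 + V
Y(F) = 8 + 2*F² (Y(F) = (F² + F*F) + 8 = (F² + F²) + 8 = 2*F² + 8 = 8 + 2*F²)
(Y(5) + y(-5))² = ((8 + 2*5²) + (3 - 5))² = ((8 + 2*25) - 2)² = ((8 + 50) - 2)² = (58 - 2)² = 56² = 3136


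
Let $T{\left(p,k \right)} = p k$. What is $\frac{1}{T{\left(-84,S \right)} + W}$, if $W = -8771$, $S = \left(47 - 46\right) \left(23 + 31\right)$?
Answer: $- \frac{1}{13307} \approx -7.5148 \cdot 10^{-5}$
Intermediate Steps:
$S = 54$ ($S = 1 \cdot 54 = 54$)
$T{\left(p,k \right)} = k p$
$\frac{1}{T{\left(-84,S \right)} + W} = \frac{1}{54 \left(-84\right) - 8771} = \frac{1}{-4536 - 8771} = \frac{1}{-13307} = - \frac{1}{13307}$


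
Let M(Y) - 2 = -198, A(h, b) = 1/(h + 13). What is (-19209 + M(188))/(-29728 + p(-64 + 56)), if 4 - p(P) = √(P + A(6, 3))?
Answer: 2191818036/3357361499 - 3881*I*√2869/3357361499 ≈ 0.65284 - 6.1917e-5*I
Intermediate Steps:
A(h, b) = 1/(13 + h)
p(P) = 4 - √(1/19 + P) (p(P) = 4 - √(P + 1/(13 + 6)) = 4 - √(P + 1/19) = 4 - √(1/19 + P))
M(Y) = -196 (M(Y) = 2 - 198 = -196)
(-19209 + M(188))/(-29728 + p(-64 + 56)) = (-19209 - 196)/(-29728 + (4 - √(19 + 361*(-64 + 56))/19)) = -19405/(-29728 + (4 - √(19 + 361*(-8))/19)) = -19405/(-29728 + (4 - √(19 - 2888)/19)) = -19405/(-29728 + (4 - I*√2869/19)) = -19405/(-29724 - I*√2869/19)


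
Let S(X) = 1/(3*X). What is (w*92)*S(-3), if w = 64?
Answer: -5888/9 ≈ -654.22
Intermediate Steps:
S(X) = 1/(3*X)
(w*92)*S(-3) = (64*92)*((1/3)/(-3)) = 5888*((1/3)*(-1/3)) = 5888*(-1/9) = -5888/9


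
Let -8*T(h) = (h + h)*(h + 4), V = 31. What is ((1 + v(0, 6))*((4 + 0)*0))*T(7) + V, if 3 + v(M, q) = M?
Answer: 31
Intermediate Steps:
T(h) = -h*(4 + h)/4 (T(h) = -(h + h)*(h + 4)/8 = -2*h*(4 + h)/8 = -h*(4 + h)/4)
v(M, q) = -3 + M
((1 + v(0, 6))*((4 + 0)*0))*T(7) + V = ((1 + (-3 + 0))*((4 + 0)*0))*(-¼*7*(4 + 7)) + 31 = ((1 - 3)*(4*0))*(-¼*7*11) + 31 = -2*0*(-77/4) + 31 = 0*(-77/4) + 31 = 0 + 31 = 31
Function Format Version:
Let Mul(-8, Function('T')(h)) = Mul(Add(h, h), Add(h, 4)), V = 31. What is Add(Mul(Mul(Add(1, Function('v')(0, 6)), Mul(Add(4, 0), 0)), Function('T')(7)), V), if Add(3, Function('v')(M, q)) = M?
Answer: 31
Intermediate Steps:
Function('T')(h) = Mul(Rational(-1, 4), h, Add(4, h)) (Function('T')(h) = Mul(Rational(-1, 8), Mul(Add(h, h), Add(h, 4))) = Mul(Rational(-1, 8), Mul(Mul(2, h), Add(4, h))) = Mul(Rational(-1, 8), Mul(2, h, Add(4, h))) = Mul(Rational(-1, 4), h, Add(4, h)))
Function('v')(M, q) = Add(-3, M)
Add(Mul(Mul(Add(1, Function('v')(0, 6)), Mul(Add(4, 0), 0)), Function('T')(7)), V) = Add(Mul(Mul(Add(1, Add(-3, 0)), Mul(Add(4, 0), 0)), Mul(Rational(-1, 4), 7, Add(4, 7))), 31) = Add(Mul(Mul(Add(1, -3), Mul(4, 0)), Mul(Rational(-1, 4), 7, 11)), 31) = Add(Mul(Mul(-2, 0), Rational(-77, 4)), 31) = Add(Mul(0, Rational(-77, 4)), 31) = Add(0, 31) = 31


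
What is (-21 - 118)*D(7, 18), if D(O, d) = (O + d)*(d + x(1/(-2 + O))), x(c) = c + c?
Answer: -63940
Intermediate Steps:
x(c) = 2*c
D(O, d) = (O + d)*(d + 2/(-2 + O))
(-21 - 118)*D(7, 18) = (-21 - 118)*((2*7 + 2*18 + 18*(-2 + 7)*(7 + 18))/(-2 + 7)) = -139*(14 + 36 + 18*5*25)/5 = -139*(14 + 36 + 2250)/5 = -139*2300/5 = -139*460 = -63940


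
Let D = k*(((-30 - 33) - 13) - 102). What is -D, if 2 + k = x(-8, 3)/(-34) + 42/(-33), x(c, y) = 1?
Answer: -109915/187 ≈ -587.78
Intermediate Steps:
k = -1235/374 (k = -2 + (1/(-34) + 42/(-33)) = -2 + (1*(-1/34) + 42*(-1/33)) = -2 + (-1/34 - 14/11) = -2 - 487/374 = -1235/374 ≈ -3.3021)
D = 109915/187 (D = -1235*(((-30 - 33) - 13) - 102)/374 = -1235*((-63 - 13) - 102)/374 = -1235*(-76 - 102)/374 = -1235/374*(-178) = 109915/187 ≈ 587.78)
-D = -1*109915/187 = -109915/187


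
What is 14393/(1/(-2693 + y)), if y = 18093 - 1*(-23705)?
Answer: 562838265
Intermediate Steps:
y = 41798 (y = 18093 + 23705 = 41798)
14393/(1/(-2693 + y)) = 14393/(1/(-2693 + 41798)) = 14393/(1/39105) = 14393*39105 = 562838265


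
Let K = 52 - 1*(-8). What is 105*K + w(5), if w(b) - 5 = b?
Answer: 6310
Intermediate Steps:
K = 60 (K = 52 + 8 = 60)
w(b) = 5 + b
105*K + w(5) = 105*60 + (5 + 5) = 6300 + 10 = 6310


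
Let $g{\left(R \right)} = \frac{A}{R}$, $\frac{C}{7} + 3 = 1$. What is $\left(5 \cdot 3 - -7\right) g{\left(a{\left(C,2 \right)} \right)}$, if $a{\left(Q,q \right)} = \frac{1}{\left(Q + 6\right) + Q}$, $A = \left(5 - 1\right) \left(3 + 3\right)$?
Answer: $-11616$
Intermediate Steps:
$C = -14$ ($C = -21 + 7 \cdot 1 = -21 + 7 = -14$)
$A = 24$ ($A = 4 \cdot 6 = 24$)
$a{\left(Q,q \right)} = \frac{1}{6 + 2 Q}$ ($a{\left(Q,q \right)} = \frac{1}{\left(6 + Q\right) + Q} = \frac{1}{6 + 2 Q}$)
$g{\left(R \right)} = \frac{24}{R}$
$\left(5 \cdot 3 - -7\right) g{\left(a{\left(C,2 \right)} \right)} = \left(5 \cdot 3 - -7\right) \frac{24}{\frac{1}{2} \frac{1}{3 - 14}} = \left(15 + 7\right) \frac{24}{\frac{1}{2} \frac{1}{-11}} = 22 \frac{24}{\frac{1}{2} \left(- \frac{1}{11}\right)} = 22 \frac{24}{- \frac{1}{22}} = 22 \cdot 24 \left(-22\right) = 22 \left(-528\right) = -11616$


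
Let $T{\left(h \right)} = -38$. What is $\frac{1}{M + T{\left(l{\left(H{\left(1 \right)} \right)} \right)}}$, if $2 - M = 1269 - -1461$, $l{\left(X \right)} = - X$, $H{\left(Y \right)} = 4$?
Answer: $- \frac{1}{2766} \approx -0.00036153$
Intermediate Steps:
$M = -2728$ ($M = 2 - \left(1269 - -1461\right) = 2 - \left(1269 + 1461\right) = 2 - 2730 = -2728$)
$\frac{1}{M + T{\left(l{\left(H{\left(1 \right)} \right)} \right)}} = \frac{1}{-2728 - 38} = \frac{1}{-2766} = - \frac{1}{2766}$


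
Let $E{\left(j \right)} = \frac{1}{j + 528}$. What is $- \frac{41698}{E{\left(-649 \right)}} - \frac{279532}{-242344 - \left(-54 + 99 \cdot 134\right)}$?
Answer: $\frac{322349336045}{63889} \approx 5.0455 \cdot 10^{6}$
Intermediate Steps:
$E{\left(j \right)} = \frac{1}{528 + j}$
$- \frac{41698}{E{\left(-649 \right)}} - \frac{279532}{-242344 - \left(-54 + 99 \cdot 134\right)} = - \frac{41698}{\frac{1}{528 - 649}} - \frac{279532}{-242344 - \left(-54 + 99 \cdot 134\right)} = - \frac{41698}{\frac{1}{-121}} - \frac{279532}{-242344 - \left(-54 + 13266\right)} = - \frac{41698}{- \frac{1}{121}} - \frac{279532}{-242344 - 13212} = \left(-41698\right) \left(-121\right) - \frac{279532}{-242344 - 13212} = 5045458 - \frac{279532}{-255556} = 5045458 - - \frac{69883}{63889} = 5045458 + \frac{69883}{63889} = \frac{322349336045}{63889}$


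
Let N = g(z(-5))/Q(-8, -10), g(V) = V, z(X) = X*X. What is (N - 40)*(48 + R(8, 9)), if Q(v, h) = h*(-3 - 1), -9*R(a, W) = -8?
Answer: -1925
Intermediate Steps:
z(X) = X²
R(a, W) = 8/9 (R(a, W) = -⅑*(-8) = 8/9)
Q(v, h) = -4*h (Q(v, h) = h*(-4) = -4*h)
N = 5/8 (N = (-5)²/((-4*(-10))) = 25/40 = 25*(1/40) = 5/8 ≈ 0.62500)
(N - 40)*(48 + R(8, 9)) = (5/8 - 40)*(48 + 8/9) = -315/8*440/9 = -1925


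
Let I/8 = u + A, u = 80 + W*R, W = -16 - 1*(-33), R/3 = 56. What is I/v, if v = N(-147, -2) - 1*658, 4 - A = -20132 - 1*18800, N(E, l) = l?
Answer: -83744/165 ≈ -507.54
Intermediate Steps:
R = 168 (R = 3*56 = 168)
W = 17 (W = -16 + 33 = 17)
u = 2936 (u = 80 + 17*168 = 80 + 2856 = 2936)
A = 38936 (A = 4 - (-20132 - 1*18800) = 4 - (-20132 - 18800) = 4 - 1*(-38932) = 4 + 38932 = 38936)
v = -660 (v = -2 - 1*658 = -2 - 658 = -660)
I = 334976 (I = 8*(2936 + 38936) = 8*41872 = 334976)
I/v = 334976/(-660) = 334976*(-1/660) = -83744/165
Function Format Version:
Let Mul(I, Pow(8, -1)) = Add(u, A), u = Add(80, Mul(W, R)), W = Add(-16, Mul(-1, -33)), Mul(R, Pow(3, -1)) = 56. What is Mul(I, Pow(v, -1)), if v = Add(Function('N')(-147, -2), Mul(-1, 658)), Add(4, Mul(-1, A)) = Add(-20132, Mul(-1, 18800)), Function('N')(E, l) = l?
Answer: Rational(-83744, 165) ≈ -507.54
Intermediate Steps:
R = 168 (R = Mul(3, 56) = 168)
W = 17 (W = Add(-16, 33) = 17)
u = 2936 (u = Add(80, Mul(17, 168)) = Add(80, 2856) = 2936)
A = 38936 (A = Add(4, Mul(-1, Add(-20132, Mul(-1, 18800)))) = Add(4, Mul(-1, Add(-20132, -18800))) = Add(4, Mul(-1, -38932)) = Add(4, 38932) = 38936)
v = -660 (v = Add(-2, Mul(-1, 658)) = Add(-2, -658) = -660)
I = 334976 (I = Mul(8, Add(2936, 38936)) = Mul(8, 41872) = 334976)
Mul(I, Pow(v, -1)) = Mul(334976, Pow(-660, -1)) = Mul(334976, Rational(-1, 660)) = Rational(-83744, 165)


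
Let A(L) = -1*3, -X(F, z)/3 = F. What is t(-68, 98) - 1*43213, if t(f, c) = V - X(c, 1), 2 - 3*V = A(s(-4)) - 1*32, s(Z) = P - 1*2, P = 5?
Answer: -128720/3 ≈ -42907.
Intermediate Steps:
X(F, z) = -3*F
s(Z) = 3 (s(Z) = 5 - 1*2 = 5 - 2 = 3)
A(L) = -3
V = 37/3 (V = ⅔ - (-3 - 1*32)/3 = ⅔ - (-3 - 32)/3 = ⅔ - ⅓*(-35) = ⅔ + 35/3 = 37/3 ≈ 12.333)
t(f, c) = 37/3 + 3*c (t(f, c) = 37/3 - (-3)*c = 37/3 + 3*c)
t(-68, 98) - 1*43213 = (37/3 + 3*98) - 1*43213 = (37/3 + 294) - 43213 = 919/3 - 43213 = -128720/3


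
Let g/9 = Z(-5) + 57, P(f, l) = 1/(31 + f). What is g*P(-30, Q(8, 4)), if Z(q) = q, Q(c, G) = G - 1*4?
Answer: 468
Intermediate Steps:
Q(c, G) = -4 + G (Q(c, G) = G - 4 = -4 + G)
g = 468 (g = 9*(-5 + 57) = 9*52 = 468)
g*P(-30, Q(8, 4)) = 468/(31 - 30) = 468/1 = 468*1 = 468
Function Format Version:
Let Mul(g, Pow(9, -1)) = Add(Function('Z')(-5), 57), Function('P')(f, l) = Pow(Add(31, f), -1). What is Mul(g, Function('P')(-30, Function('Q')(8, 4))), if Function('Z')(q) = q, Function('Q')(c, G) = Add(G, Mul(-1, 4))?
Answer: 468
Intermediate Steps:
Function('Q')(c, G) = Add(-4, G) (Function('Q')(c, G) = Add(G, -4) = Add(-4, G))
g = 468 (g = Mul(9, Add(-5, 57)) = Mul(9, 52) = 468)
Mul(g, Function('P')(-30, Function('Q')(8, 4))) = Mul(468, Pow(Add(31, -30), -1)) = Mul(468, Pow(1, -1)) = Mul(468, 1) = 468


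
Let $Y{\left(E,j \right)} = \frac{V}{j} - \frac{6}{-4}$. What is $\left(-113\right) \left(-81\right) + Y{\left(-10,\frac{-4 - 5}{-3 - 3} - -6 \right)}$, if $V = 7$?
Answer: $\frac{274663}{30} \approx 9155.4$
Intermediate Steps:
$Y{\left(E,j \right)} = \frac{3}{2} + \frac{7}{j}$ ($Y{\left(E,j \right)} = \frac{7}{j} - \frac{6}{-4} = \frac{7}{j} - - \frac{3}{2} = \frac{7}{j} + \frac{3}{2} = \frac{3}{2} + \frac{7}{j}$)
$\left(-113\right) \left(-81\right) + Y{\left(-10,\frac{-4 - 5}{-3 - 3} - -6 \right)} = \left(-113\right) \left(-81\right) + \left(\frac{3}{2} + \frac{7}{\frac{-4 - 5}{-3 - 3} - -6}\right) = 9153 + \left(\frac{3}{2} + \frac{7}{- \frac{9}{-6} + 6}\right) = 9153 + \left(\frac{3}{2} + \frac{7}{\left(-9\right) \left(- \frac{1}{6}\right) + 6}\right) = 9153 + \left(\frac{3}{2} + \frac{7}{\frac{3}{2} + 6}\right) = 9153 + \left(\frac{3}{2} + \frac{7}{\frac{15}{2}}\right) = 9153 + \left(\frac{3}{2} + 7 \cdot \frac{2}{15}\right) = 9153 + \left(\frac{3}{2} + \frac{14}{15}\right) = 9153 + \frac{73}{30} = \frac{274663}{30}$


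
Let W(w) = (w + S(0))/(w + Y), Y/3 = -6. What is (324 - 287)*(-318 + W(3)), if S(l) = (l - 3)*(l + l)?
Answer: -58867/5 ≈ -11773.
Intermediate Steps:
Y = -18 (Y = 3*(-6) = -18)
S(l) = 2*l*(-3 + l) (S(l) = (-3 + l)*(2*l) = 2*l*(-3 + l))
W(w) = w/(-18 + w) (W(w) = (w + 2*0*(-3 + 0))/(w - 18) = (w + 2*0*(-3))/(-18 + w) = (w + 0)/(-18 + w) = w/(-18 + w))
(324 - 287)*(-318 + W(3)) = (324 - 287)*(-318 + 3/(-18 + 3)) = 37*(-318 + 3/(-15)) = 37*(-318 + 3*(-1/15)) = 37*(-318 - ⅕) = 37*(-1591/5) = -58867/5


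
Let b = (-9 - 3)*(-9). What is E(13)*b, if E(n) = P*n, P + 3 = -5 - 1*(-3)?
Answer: -7020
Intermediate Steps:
P = -5 (P = -3 + (-5 - 1*(-3)) = -3 + (-5 + 3) = -3 - 2 = -5)
b = 108 (b = -12*(-9) = 108)
E(n) = -5*n
E(13)*b = -5*13*108 = -65*108 = -7020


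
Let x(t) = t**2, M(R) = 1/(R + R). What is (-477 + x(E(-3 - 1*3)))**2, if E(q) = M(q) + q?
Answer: 4014362881/20736 ≈ 1.9359e+5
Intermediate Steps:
M(R) = 1/(2*R)
E(q) = q + 1/(2*q) (E(q) = 1/(2*q) + q = q + 1/(2*q))
(-477 + x(E(-3 - 1*3)))**2 = (-477 + ((-3 - 1*3) + 1/(2*(-3 - 1*3)))**2)**2 = (-477 + ((-3 - 3) + 1/(2*(-3 - 3)))**2)**2 = (-477 + (-6 + (1/2)/(-6))**2)**2 = (-477 + (-6 + (1/2)*(-1/6))**2)**2 = (-477 + (-6 - 1/12)**2)**2 = (-477 + (-73/12)**2)**2 = (-477 + 5329/144)**2 = (-63359/144)**2 = 4014362881/20736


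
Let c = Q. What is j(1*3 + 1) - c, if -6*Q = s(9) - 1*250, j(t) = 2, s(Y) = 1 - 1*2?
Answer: -239/6 ≈ -39.833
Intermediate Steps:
s(Y) = -1 (s(Y) = 1 - 2 = -1)
Q = 251/6 (Q = -(-1 - 1*250)/6 = -(-1 - 250)/6 = -⅙*(-251) = 251/6 ≈ 41.833)
c = 251/6 ≈ 41.833
j(1*3 + 1) - c = 2 - 1*251/6 = 2 - 251/6 = -239/6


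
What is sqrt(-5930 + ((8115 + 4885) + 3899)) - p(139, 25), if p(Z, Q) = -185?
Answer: 185 + sqrt(10969) ≈ 289.73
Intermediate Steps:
sqrt(-5930 + ((8115 + 4885) + 3899)) - p(139, 25) = sqrt(-5930 + ((8115 + 4885) + 3899)) - 1*(-185) = sqrt(-5930 + (13000 + 3899)) + 185 = sqrt(-5930 + 16899) + 185 = sqrt(10969) + 185 = 185 + sqrt(10969)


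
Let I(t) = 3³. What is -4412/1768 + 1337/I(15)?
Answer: 561173/11934 ≈ 47.023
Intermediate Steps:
I(t) = 27
-4412/1768 + 1337/I(15) = -4412/1768 + 1337/27 = -4412*1/1768 + 1337*(1/27) = -1103/442 + 1337/27 = 561173/11934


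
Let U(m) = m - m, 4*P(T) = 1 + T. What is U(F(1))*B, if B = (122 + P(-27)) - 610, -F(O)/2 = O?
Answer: 0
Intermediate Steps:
P(T) = 1/4 + T/4 (P(T) = (1 + T)/4 = 1/4 + T/4)
F(O) = -2*O
U(m) = 0
B = -989/2 (B = (122 + (1/4 + (1/4)*(-27))) - 610 = (122 + (1/4 - 27/4)) - 610 = (122 - 13/2) - 610 = 231/2 - 610 = -989/2 ≈ -494.50)
U(F(1))*B = 0*(-989/2) = 0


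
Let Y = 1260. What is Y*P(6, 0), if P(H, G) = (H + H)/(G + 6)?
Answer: 2520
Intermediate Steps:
P(H, G) = 2*H/(6 + G) (P(H, G) = (2*H)/(6 + G) = 2*H/(6 + G))
Y*P(6, 0) = 1260*(2*6/(6 + 0)) = 1260*(2*6/6) = 1260*(2*6*(⅙)) = 1260*2 = 2520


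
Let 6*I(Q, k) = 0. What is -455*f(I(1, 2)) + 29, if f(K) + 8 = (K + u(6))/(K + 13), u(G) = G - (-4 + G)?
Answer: 3529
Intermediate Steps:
I(Q, k) = 0 (I(Q, k) = (1/6)*0 = 0)
u(G) = 4 (u(G) = G + (4 - G) = 4)
f(K) = -8 + (4 + K)/(13 + K) (f(K) = -8 + (K + 4)/(K + 13) = -8 + (4 + K)/(13 + K))
-455*f(I(1, 2)) + 29 = -455*(-100 - 7*0)/(13 + 0) + 29 = -455*(-100 + 0)/13 + 29 = -35*(-100) + 29 = -455*(-100/13) + 29 = 3500 + 29 = 3529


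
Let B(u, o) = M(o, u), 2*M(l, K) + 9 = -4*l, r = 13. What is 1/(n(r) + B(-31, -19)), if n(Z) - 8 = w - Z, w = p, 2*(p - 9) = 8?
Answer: 2/83 ≈ 0.024096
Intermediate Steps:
p = 13 (p = 9 + (1/2)*8 = 9 + 4 = 13)
w = 13
M(l, K) = -9/2 - 2*l (M(l, K) = -9/2 + (-4*l)/2 = -9/2 - 2*l)
B(u, o) = -9/2 - 2*o
n(Z) = 21 - Z (n(Z) = 8 + (13 - Z) = 21 - Z)
1/(n(r) + B(-31, -19)) = 1/((21 - 1*13) + (-9/2 - 2*(-19))) = 1/((21 - 13) + (-9/2 + 38)) = 1/(8 + 67/2) = 1/(83/2) = 2/83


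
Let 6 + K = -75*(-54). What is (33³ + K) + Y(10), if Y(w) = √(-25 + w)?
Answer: 39981 + I*√15 ≈ 39981.0 + 3.873*I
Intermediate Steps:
K = 4044 (K = -6 - 75*(-54) = -6 + 4050 = 4044)
(33³ + K) + Y(10) = (33³ + 4044) + √(-25 + 10) = (35937 + 4044) + √(-15) = 39981 + I*√15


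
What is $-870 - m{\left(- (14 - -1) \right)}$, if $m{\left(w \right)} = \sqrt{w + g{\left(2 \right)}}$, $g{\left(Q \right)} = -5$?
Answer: $-870 - 2 i \sqrt{5} \approx -870.0 - 4.4721 i$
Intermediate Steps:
$m{\left(w \right)} = \sqrt{-5 + w}$ ($m{\left(w \right)} = \sqrt{w - 5} = \sqrt{-5 + w}$)
$-870 - m{\left(- (14 - -1) \right)} = -870 - \sqrt{-5 - \left(14 - -1\right)} = -870 - \sqrt{-5 - \left(14 + 1\right)} = -870 - \sqrt{-5 - 15} = -870 - \sqrt{-20} = -870 - 2 i \sqrt{5}$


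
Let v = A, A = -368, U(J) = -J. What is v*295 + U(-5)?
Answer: -108555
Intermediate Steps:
v = -368
v*295 + U(-5) = -368*295 - 1*(-5) = -108560 + 5 = -108555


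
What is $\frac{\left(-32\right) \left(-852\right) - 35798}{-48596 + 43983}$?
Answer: $\frac{8534}{4613} \approx 1.85$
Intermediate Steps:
$\frac{\left(-32\right) \left(-852\right) - 35798}{-48596 + 43983} = \frac{27264 - 35798}{-4613} = \left(-8534\right) \left(- \frac{1}{4613}\right) = \frac{8534}{4613}$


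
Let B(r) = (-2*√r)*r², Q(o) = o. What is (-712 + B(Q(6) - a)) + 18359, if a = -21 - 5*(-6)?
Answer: 17647 - 18*I*√3 ≈ 17647.0 - 31.177*I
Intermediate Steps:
a = 9 (a = -21 - 1*(-30) = -21 + 30 = 9)
B(r) = -2*r^(5/2)
(-712 + B(Q(6) - a)) + 18359 = (-712 - 2*(6 - 1*9)^(5/2)) + 18359 = (-712 - 2*(6 - 9)^(5/2)) + 18359 = (-712 - 18*I*√3) + 18359 = 17647 - 18*I*√3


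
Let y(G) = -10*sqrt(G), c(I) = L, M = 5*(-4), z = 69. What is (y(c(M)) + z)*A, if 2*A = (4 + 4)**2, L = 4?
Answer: 1568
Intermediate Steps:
M = -20
c(I) = 4
A = 32 (A = (4 + 4)**2/2 = (1/2)*8**2 = (1/2)*64 = 32)
(y(c(M)) + z)*A = (-10*sqrt(4) + 69)*32 = (-10*2 + 69)*32 = (-20 + 69)*32 = 49*32 = 1568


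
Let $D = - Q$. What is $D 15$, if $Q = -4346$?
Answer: $65190$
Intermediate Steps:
$D = 4346$ ($D = \left(-1\right) \left(-4346\right) = 4346$)
$D 15 = 4346 \cdot 15 = 65190$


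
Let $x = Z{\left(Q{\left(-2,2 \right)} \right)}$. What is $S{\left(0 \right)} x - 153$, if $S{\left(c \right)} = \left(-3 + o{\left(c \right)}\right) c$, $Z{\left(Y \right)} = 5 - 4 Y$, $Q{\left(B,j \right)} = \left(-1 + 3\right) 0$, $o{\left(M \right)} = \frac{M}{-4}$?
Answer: $-153$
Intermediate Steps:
$o{\left(M \right)} = - \frac{M}{4}$ ($o{\left(M \right)} = M \left(- \frac{1}{4}\right) = - \frac{M}{4}$)
$Q{\left(B,j \right)} = 0$ ($Q{\left(B,j \right)} = 2 \cdot 0 = 0$)
$x = 5$ ($x = 5 - 0 = 5 + 0 = 5$)
$S{\left(c \right)} = c \left(-3 - \frac{c}{4}\right)$ ($S{\left(c \right)} = \left(-3 - \frac{c}{4}\right) c = c \left(-3 - \frac{c}{4}\right)$)
$S{\left(0 \right)} x - 153 = \left(- \frac{1}{4}\right) 0 \left(12 + 0\right) 5 - 153 = \left(- \frac{1}{4}\right) 0 \cdot 12 \cdot 5 - 153 = 0 \cdot 5 - 153 = 0 - 153 = -153$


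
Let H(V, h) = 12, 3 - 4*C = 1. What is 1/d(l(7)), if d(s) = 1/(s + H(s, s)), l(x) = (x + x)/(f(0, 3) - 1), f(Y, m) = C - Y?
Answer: -16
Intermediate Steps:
C = ½ (C = ¾ - ¼*1 = ¾ - ¼ = ½ ≈ 0.50000)
f(Y, m) = ½ - Y
l(x) = -4*x (l(x) = (x + x)/((½ - 1*0) - 1) = (2*x)/((½ + 0) - 1) = (2*x)/(½ - 1) = (2*x)/(-½) = (2*x)*(-2) = -4*x)
d(s) = 1/(12 + s) (d(s) = 1/(s + 12) = 1/(12 + s))
1/d(l(7)) = 1/(1/(12 - 4*7)) = 1/(1/(12 - 28)) = 1/(1/(-16)) = 1/(-1/16) = -16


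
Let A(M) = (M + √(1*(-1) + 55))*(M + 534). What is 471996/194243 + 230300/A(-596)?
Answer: 1323390492008/152758550239 + 172725*√6/5505011 ≈ 8.7401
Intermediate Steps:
A(M) = (534 + M)*(M + 3*√6) (A(M) = (M + √(-1 + 55))*(534 + M) = (M + √54)*(534 + M) = (M + 3*√6)*(534 + M) = (534 + M)*(M + 3*√6))
471996/194243 + 230300/A(-596) = 471996/194243 + 230300/((-596)² + 534*(-596) + 1602*√6 + 3*(-596)*√6) = 471996*(1/194243) + 230300/(355216 - 318264 + 1602*√6 - 1788*√6) = 67428/27749 + 230300/(36952 - 186*√6)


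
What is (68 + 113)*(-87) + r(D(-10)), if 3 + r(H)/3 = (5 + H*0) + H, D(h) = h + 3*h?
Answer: -15861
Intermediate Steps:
D(h) = 4*h
r(H) = 6 + 3*H (r(H) = -9 + 3*((5 + H*0) + H) = -9 + 3*((5 + 0) + H) = -9 + 3*(5 + H) = -9 + (15 + 3*H) = 6 + 3*H)
(68 + 113)*(-87) + r(D(-10)) = (68 + 113)*(-87) + (6 + 3*(4*(-10))) = 181*(-87) + (6 + 3*(-40)) = -15747 + (6 - 120) = -15747 - 114 = -15861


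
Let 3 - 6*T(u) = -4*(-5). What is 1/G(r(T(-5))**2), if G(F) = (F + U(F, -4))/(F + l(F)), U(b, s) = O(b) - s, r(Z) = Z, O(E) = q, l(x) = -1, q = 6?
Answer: 23/59 ≈ 0.38983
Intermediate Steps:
T(u) = -17/6 (T(u) = 1/2 - (-2)*(-5)/3 = 1/2 - 1/6*20 = 1/2 - 10/3 = -17/6)
O(E) = 6
U(b, s) = 6 - s
G(F) = (10 + F)/(-1 + F) (G(F) = (F + (6 - 1*(-4)))/(F - 1) = (F + (6 + 4))/(-1 + F) = (F + 10)/(-1 + F) = (10 + F)/(-1 + F))
1/G(r(T(-5))**2) = 1/((10 + (-17/6)**2)/(-1 + (-17/6)**2)) = 1/((10 + 289/36)/(-1 + 289/36)) = 1/((649/36)/(253/36)) = 1/((36/253)*(649/36)) = 1/(59/23) = 23/59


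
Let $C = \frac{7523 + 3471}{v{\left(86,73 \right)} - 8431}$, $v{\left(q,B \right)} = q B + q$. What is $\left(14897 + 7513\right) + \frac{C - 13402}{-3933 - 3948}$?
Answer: $\frac{365087217998}{16290027} \approx 22412.0$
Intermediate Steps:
$v{\left(q,B \right)} = q + B q$ ($v{\left(q,B \right)} = B q + q = q + B q$)
$C = - \frac{10994}{2067}$ ($C = \frac{7523 + 3471}{86 \left(1 + 73\right) - 8431} = \frac{10994}{86 \cdot 74 - 8431} = \frac{10994}{6364 - 8431} = \frac{10994}{-2067} = 10994 \left(- \frac{1}{2067}\right) = - \frac{10994}{2067} \approx -5.3188$)
$\left(14897 + 7513\right) + \frac{C - 13402}{-3933 - 3948} = \left(14897 + 7513\right) + \frac{- \frac{10994}{2067} - 13402}{-3933 - 3948} = 22410 - \frac{27712928}{2067 \left(-7881\right)} = 22410 - - \frac{27712928}{16290027} = 22410 + \frac{27712928}{16290027} = \frac{365087217998}{16290027}$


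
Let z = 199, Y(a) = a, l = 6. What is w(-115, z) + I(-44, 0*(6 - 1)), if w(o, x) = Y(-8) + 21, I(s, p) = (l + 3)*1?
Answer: 22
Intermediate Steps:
I(s, p) = 9 (I(s, p) = (6 + 3)*1 = 9*1 = 9)
w(o, x) = 13 (w(o, x) = -8 + 21 = 13)
w(-115, z) + I(-44, 0*(6 - 1)) = 13 + 9 = 22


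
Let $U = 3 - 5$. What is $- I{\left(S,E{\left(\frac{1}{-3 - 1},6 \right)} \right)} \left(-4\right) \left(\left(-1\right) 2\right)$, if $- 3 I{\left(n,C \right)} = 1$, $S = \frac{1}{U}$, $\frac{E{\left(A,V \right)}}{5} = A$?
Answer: $\frac{8}{3} \approx 2.6667$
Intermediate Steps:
$E{\left(A,V \right)} = 5 A$
$U = -2$
$S = - \frac{1}{2}$ ($S = \frac{1}{-2} = - \frac{1}{2} \approx -0.5$)
$I{\left(n,C \right)} = - \frac{1}{3}$ ($I{\left(n,C \right)} = \left(- \frac{1}{3}\right) 1 = - \frac{1}{3}$)
$- I{\left(S,E{\left(\frac{1}{-3 - 1},6 \right)} \right)} \left(-4\right) \left(\left(-1\right) 2\right) = - \left(- \frac{1}{3}\right) \left(-4\right) \left(\left(-1\right) 2\right) = - \frac{4 \left(-2\right)}{3} = \left(-1\right) \left(- \frac{8}{3}\right) = \frac{8}{3}$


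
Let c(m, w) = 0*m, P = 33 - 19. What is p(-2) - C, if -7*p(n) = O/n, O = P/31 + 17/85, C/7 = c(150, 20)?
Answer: 101/2170 ≈ 0.046544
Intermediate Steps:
P = 14
c(m, w) = 0
C = 0 (C = 7*0 = 0)
O = 101/155 (O = 14/31 + 17/85 = 14*(1/31) + 17*(1/85) = 14/31 + ⅕ = 101/155 ≈ 0.65161)
p(n) = -101/(1085*n)
p(-2) - C = -101/1085/(-2) - 1*0 = -101/1085*(-½) + 0 = 101/2170 + 0 = 101/2170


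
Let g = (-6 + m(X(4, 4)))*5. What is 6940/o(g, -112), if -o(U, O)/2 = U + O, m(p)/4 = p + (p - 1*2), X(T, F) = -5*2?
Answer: 1735/291 ≈ 5.9622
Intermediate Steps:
X(T, F) = -10
m(p) = -8 + 8*p (m(p) = 4*(p + (p - 1*2)) = 4*(p + (p - 2)) = 4*(p + (-2 + p)) = 4*(-2 + 2*p) = -8 + 8*p)
g = -470 (g = (-6 + (-8 + 8*(-10)))*5 = (-6 + (-8 - 80))*5 = (-6 - 88)*5 = -94*5 = -470)
o(U, O) = -2*O - 2*U (o(U, O) = -2*(U + O) = -2*(O + U) = -2*O - 2*U)
6940/o(g, -112) = 6940/(-2*(-112) - 2*(-470)) = 6940/(224 + 940) = 6940/1164 = 6940*(1/1164) = 1735/291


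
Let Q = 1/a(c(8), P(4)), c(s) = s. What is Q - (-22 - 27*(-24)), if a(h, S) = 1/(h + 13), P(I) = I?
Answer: -605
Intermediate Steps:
a(h, S) = 1/(13 + h)
Q = 21 (Q = 1/(1/(13 + 8)) = 1/(1/21) = 21)
Q - (-22 - 27*(-24)) = 21 - (-22 - 27*(-24)) = 21 - (-22 + 648) = 21 - 1*626 = 21 - 626 = -605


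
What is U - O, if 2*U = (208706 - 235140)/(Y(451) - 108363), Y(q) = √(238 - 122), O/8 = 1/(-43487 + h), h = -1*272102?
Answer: 452091163873343/3705816346550617 + 26434*√29/11742539653 ≈ 0.12201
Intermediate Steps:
h = -272102
O = -8/315589 (O = 8/(-43487 - 272102) = 8/(-315589) = 8*(-1/315589) = -8/315589 ≈ -2.5349e-5)
Y(q) = 2*√29 (Y(q) = √116 = 2*√29)
U = -13217/(-108363 + 2*√29) (U = ((208706 - 235140)/(2*√29 - 108363))/2 = (-26434/(-108363 + 2*√29))/2 = -13217/(-108363 + 2*√29) ≈ 0.12198)
U - O = (1432233771/11742539653 + 26434*√29/11742539653) - 1*(-8/315589) = (1432233771/11742539653 + 26434*√29/11742539653) + 8/315589 = 452091163873343/3705816346550617 + 26434*√29/11742539653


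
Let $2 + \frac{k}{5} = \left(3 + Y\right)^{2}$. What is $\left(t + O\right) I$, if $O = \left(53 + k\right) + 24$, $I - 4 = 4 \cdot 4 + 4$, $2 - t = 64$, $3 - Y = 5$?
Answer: $240$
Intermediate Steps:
$Y = -2$ ($Y = 3 - 5 = -2$)
$k = -5$ ($k = -10 + 5 \left(3 - 2\right)^{2} = -10 + 5 \cdot 1^{2} = -10 + 5 \cdot 1 = -10 + 5 = -5$)
$t = -62$ ($t = 2 - 64 = -62$)
$I = 24$ ($I = 4 + \left(4 \cdot 4 + 4\right) = 4 + \left(16 + 4\right) = 4 + 20 = 24$)
$O = 72$ ($O = \left(53 - 5\right) + 24 = 48 + 24 = 72$)
$\left(t + O\right) I = \left(-62 + 72\right) 24 = 10 \cdot 24 = 240$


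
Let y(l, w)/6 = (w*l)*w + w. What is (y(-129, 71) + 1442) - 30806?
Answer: -3930672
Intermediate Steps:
y(l, w) = 6*w + 6*l*w**2 (y(l, w) = 6*((w*l)*w + w) = 6*((l*w)*w + w) = 6*(l*w**2 + w) = 6*(w + l*w**2) = 6*w + 6*l*w**2)
(y(-129, 71) + 1442) - 30806 = (6*71*(1 - 129*71) + 1442) - 30806 = (6*71*(1 - 9159) + 1442) - 30806 = (6*71*(-9158) + 1442) - 30806 = (-3901308 + 1442) - 30806 = -3899866 - 30806 = -3930672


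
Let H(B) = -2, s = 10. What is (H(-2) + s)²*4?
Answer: 256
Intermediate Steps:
(H(-2) + s)²*4 = (-2 + 10)²*4 = 8²*4 = 64*4 = 256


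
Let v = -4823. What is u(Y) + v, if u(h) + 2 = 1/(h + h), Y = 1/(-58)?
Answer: -4854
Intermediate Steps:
Y = -1/58 ≈ -0.017241
u(h) = -2 + 1/(2*h) (u(h) = -2 + 1/(h + h) = -2 + 1/(2*h))
u(Y) + v = (-2 + 1/(2*(-1/58))) - 4823 = (-2 + (½)*(-58)) - 4823 = (-2 - 29) - 4823 = -31 - 4823 = -4854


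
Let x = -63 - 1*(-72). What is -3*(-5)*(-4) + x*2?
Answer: -42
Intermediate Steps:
x = 9 (x = -63 + 72 = 9)
-3*(-5)*(-4) + x*2 = -3*(-5)*(-4) + 9*2 = 15*(-4) + 18 = -60 + 18 = -42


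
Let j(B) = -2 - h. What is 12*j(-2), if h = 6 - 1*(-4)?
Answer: -144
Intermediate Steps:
h = 10 (h = 6 + 4 = 10)
j(B) = -12 (j(B) = -2 - 1*10 = -2 - 10 = -12)
12*j(-2) = 12*(-12) = -144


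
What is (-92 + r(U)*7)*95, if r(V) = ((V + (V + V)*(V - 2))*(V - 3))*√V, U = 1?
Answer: -7410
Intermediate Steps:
r(V) = √V*(-3 + V)*(V + 2*V*(-2 + V)) (r(V) = ((V + (2*V)*(-2 + V))*(-3 + V))*√V = ((V + 2*V*(-2 + V))*(-3 + V))*√V = ((-3 + V)*(V + 2*V*(-2 + V)))*√V = √V*(-3 + V)*(V + 2*V*(-2 + V)))
(-92 + r(U)*7)*95 = (-92 + (1^(3/2)*(9 - 9*1 + 2*1²))*7)*95 = (-92 + (1*(9 - 9 + 2*1))*7)*95 = (-92 + (1*(9 - 9 + 2))*7)*95 = (-92 + (1*2)*7)*95 = (-92 + 2*7)*95 = (-92 + 14)*95 = -78*95 = -7410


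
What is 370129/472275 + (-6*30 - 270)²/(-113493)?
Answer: -17876212301/17866635525 ≈ -1.0005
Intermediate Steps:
370129/472275 + (-6*30 - 270)²/(-113493) = 370129*(1/472275) + (-180 - 270)²*(-1/113493) = 370129/472275 + (-450)²*(-1/113493) = 370129/472275 + 202500*(-1/113493) = 370129/472275 - 67500/37831 = -17876212301/17866635525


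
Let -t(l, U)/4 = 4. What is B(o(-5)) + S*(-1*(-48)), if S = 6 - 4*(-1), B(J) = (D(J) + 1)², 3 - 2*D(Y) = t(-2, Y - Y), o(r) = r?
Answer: 2361/4 ≈ 590.25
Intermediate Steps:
t(l, U) = -16 (t(l, U) = -4*4 = -16)
D(Y) = 19/2 (D(Y) = 3/2 - ½*(-16) = 3/2 + 8 = 19/2)
B(J) = 441/4 (B(J) = (19/2 + 1)² = (21/2)² = 441/4)
S = 10 (S = 6 + 4 = 10)
B(o(-5)) + S*(-1*(-48)) = 441/4 + 10*(-1*(-48)) = 441/4 + 10*48 = 441/4 + 480 = 2361/4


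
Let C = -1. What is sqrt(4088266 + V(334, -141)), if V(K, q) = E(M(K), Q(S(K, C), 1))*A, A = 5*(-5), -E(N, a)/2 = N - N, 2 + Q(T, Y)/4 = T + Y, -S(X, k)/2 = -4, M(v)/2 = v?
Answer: 7*sqrt(83434) ≈ 2021.9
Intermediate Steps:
M(v) = 2*v
S(X, k) = 8 (S(X, k) = -2*(-4) = 8)
Q(T, Y) = -8 + 4*T + 4*Y (Q(T, Y) = -8 + 4*(T + Y) = -8 + (4*T + 4*Y) = -8 + 4*T + 4*Y)
E(N, a) = 0 (E(N, a) = -2*(N - N) = -2*0 = 0)
A = -25
V(K, q) = 0 (V(K, q) = 0*(-25) = 0)
sqrt(4088266 + V(334, -141)) = sqrt(4088266 + 0) = sqrt(4088266) = 7*sqrt(83434)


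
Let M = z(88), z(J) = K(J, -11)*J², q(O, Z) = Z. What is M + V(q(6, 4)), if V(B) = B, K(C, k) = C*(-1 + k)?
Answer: -8177660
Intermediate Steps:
z(J) = -12*J³ (z(J) = (J*(-1 - 11))*J² = (J*(-12))*J² = (-12*J)*J² = -12*J³)
M = -8177664 (M = -12*88³ = -12*681472 = -8177664)
M + V(q(6, 4)) = -8177664 + 4 = -8177660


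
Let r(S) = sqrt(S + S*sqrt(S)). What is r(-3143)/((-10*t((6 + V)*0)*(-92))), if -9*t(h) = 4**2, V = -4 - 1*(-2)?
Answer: -9*sqrt(-3143 - 3143*I*sqrt(3143))/14720 ≈ -0.17987 + 0.18311*I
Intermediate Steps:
V = -2 (V = -4 + 2 = -2)
t(h) = -16/9 (t(h) = -1/9*4**2 = -1/9*16 = -16/9)
r(S) = sqrt(S + S**(3/2))
r(-3143)/((-10*t((6 + V)*0)*(-92))) = sqrt(-3143 + (-3143)**(3/2))/((-10*(-16/9)*(-92))) = sqrt(-3143 - 3143*I*sqrt(3143))/(((160/9)*(-92))) = sqrt(-3143 - 3143*I*sqrt(3143))/(-14720/9) = sqrt(-3143 - 3143*I*sqrt(3143))*(-9/14720) = -9*sqrt(-3143 - 3143*I*sqrt(3143))/14720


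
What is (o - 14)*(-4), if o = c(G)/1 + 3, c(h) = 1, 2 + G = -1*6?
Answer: 40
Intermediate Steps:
G = -8 (G = -2 - 1*6 = -2 - 6 = -8)
o = 4 (o = 1/1 + 3 = 1*1 + 3 = 1 + 3 = 4)
(o - 14)*(-4) = (4 - 14)*(-4) = -10*(-4) = 40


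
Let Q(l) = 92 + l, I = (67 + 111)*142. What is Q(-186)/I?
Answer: -47/12638 ≈ -0.0037189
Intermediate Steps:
I = 25276 (I = 178*142 = 25276)
Q(-186)/I = (92 - 186)/25276 = -94*1/25276 = -47/12638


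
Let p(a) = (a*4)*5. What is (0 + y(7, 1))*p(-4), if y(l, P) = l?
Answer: -560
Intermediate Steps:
p(a) = 20*a (p(a) = (4*a)*5 = 20*a)
(0 + y(7, 1))*p(-4) = (0 + 7)*(20*(-4)) = 7*(-80) = -560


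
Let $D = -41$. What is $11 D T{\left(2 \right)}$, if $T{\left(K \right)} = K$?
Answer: $-902$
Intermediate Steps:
$11 D T{\left(2 \right)} = 11 \left(-41\right) 2 = \left(-451\right) 2 = -902$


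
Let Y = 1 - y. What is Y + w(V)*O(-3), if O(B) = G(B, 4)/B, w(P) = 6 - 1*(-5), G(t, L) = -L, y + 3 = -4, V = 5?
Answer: 68/3 ≈ 22.667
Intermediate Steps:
y = -7 (y = -3 - 4 = -7)
w(P) = 11 (w(P) = 6 + 5 = 11)
O(B) = -4/B (O(B) = (-1*4)/B = -4/B)
Y = 8 (Y = 1 - 1*(-7) = 1 + 7 = 8)
Y + w(V)*O(-3) = 8 + 11*(-4/(-3)) = 8 + 11*(-4*(-1/3)) = 8 + 11*(4/3) = 8 + 44/3 = 68/3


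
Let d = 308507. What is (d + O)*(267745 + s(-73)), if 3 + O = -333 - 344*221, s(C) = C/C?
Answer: 62156430662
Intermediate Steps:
s(C) = 1
O = -76360 (O = -3 + (-333 - 344*221) = -3 + (-333 - 76024) = -3 - 76357 = -76360)
(d + O)*(267745 + s(-73)) = (308507 - 76360)*(267745 + 1) = 232147*267746 = 62156430662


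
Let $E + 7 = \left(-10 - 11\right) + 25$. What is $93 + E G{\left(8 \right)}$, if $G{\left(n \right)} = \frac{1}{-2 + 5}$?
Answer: $92$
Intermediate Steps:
$G{\left(n \right)} = \frac{1}{3}$
$E = -3$ ($E = -7 + \left(\left(-10 - 11\right) + 25\right) = -7 + \left(-21 + 25\right) = -7 + 4 = -3$)
$93 + E G{\left(8 \right)} = 93 - 1 = 92$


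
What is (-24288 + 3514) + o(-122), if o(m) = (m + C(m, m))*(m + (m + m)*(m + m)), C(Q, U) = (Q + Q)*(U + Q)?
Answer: 3530002622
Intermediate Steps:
C(Q, U) = 2*Q*(Q + U) (C(Q, U) = (2*Q)*(Q + U) = 2*Q*(Q + U))
o(m) = (m + 4*m**2)**2 (o(m) = (m + 2*m*(m + m))*(m + (m + m)*(m + m)) = (m + 2*m*(2*m))*(m + (2*m)*(2*m)) = (m + 4*m**2)*(m + 4*m**2) = (m + 4*m**2)**2)
(-24288 + 3514) + o(-122) = (-24288 + 3514) + (-122)**2*(1 + 8*(-122) + 16*(-122)**2) = -20774 + 14884*(1 - 976 + 16*14884) = -20774 + 14884*(1 - 976 + 238144) = -20774 + 14884*237169 = -20774 + 3530023396 = 3530002622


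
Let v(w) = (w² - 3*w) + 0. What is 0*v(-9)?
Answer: 0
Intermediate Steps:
v(w) = w² - 3*w
0*v(-9) = 0*(-9*(-3 - 9)) = 0*(-9*(-12)) = 0*108 = 0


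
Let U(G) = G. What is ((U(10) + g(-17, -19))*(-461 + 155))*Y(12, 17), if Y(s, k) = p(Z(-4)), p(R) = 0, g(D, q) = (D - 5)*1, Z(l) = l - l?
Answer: 0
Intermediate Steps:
Z(l) = 0
g(D, q) = -5 + D (g(D, q) = (-5 + D)*1 = -5 + D)
Y(s, k) = 0
((U(10) + g(-17, -19))*(-461 + 155))*Y(12, 17) = ((10 + (-5 - 17))*(-461 + 155))*0 = ((10 - 22)*(-306))*0 = -12*(-306)*0 = 3672*0 = 0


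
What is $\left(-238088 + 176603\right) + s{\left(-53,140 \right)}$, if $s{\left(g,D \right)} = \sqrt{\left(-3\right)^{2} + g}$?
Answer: $-61485 + 2 i \sqrt{11} \approx -61485.0 + 6.6332 i$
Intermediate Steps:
$s{\left(g,D \right)} = \sqrt{9 + g}$
$\left(-238088 + 176603\right) + s{\left(-53,140 \right)} = \left(-238088 + 176603\right) + \sqrt{9 - 53} = -61485 + \sqrt{-44} = -61485 + 2 i \sqrt{11}$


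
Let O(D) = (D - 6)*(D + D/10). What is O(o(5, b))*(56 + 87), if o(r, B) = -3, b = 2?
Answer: 42471/10 ≈ 4247.1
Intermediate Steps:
O(D) = 11*D*(-6 + D)/10 (O(D) = (-6 + D)*(D + D*(⅒)) = (-6 + D)*(D + D/10) = (-6 + D)*(11*D/10) = 11*D*(-6 + D)/10)
O(o(5, b))*(56 + 87) = ((11/10)*(-3)*(-6 - 3))*(56 + 87) = ((11/10)*(-3)*(-9))*143 = (297/10)*143 = 42471/10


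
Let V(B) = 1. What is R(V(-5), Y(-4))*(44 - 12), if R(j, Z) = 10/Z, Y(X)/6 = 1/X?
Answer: -640/3 ≈ -213.33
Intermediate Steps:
Y(X) = 6/X
R(V(-5), Y(-4))*(44 - 12) = (10/((6/(-4))))*(44 - 12) = (10/((6*(-¼))))*32 = (10/(-3/2))*32 = (10*(-⅔))*32 = -20/3*32 = -640/3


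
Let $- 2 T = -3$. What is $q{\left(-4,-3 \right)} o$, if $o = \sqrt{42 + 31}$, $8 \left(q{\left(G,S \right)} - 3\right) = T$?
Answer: $\frac{51 \sqrt{73}}{16} \approx 27.234$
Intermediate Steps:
$T = \frac{3}{2}$ ($T = \left(- \frac{1}{2}\right) \left(-3\right) = \frac{3}{2} \approx 1.5$)
$q{\left(G,S \right)} = \frac{51}{16}$ ($q{\left(G,S \right)} = 3 + \frac{1}{8} \cdot \frac{3}{2} = 3 + \frac{3}{16} = \frac{51}{16}$)
$o = \sqrt{73} \approx 8.544$
$q{\left(-4,-3 \right)} o = \frac{51 \sqrt{73}}{16}$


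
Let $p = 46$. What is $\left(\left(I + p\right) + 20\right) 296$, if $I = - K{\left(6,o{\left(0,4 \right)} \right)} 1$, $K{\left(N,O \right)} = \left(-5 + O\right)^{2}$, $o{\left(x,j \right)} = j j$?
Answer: $-16280$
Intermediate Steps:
$o{\left(x,j \right)} = j^{2}$
$I = -121$ ($I = - \left(-5 + 4^{2}\right)^{2} \cdot 1 = - \left(-5 + 16\right)^{2} \cdot 1 = - 11^{2} \cdot 1 = \left(-1\right) 121 \cdot 1 = \left(-121\right) 1 = -121$)
$\left(\left(I + p\right) + 20\right) 296 = \left(\left(-121 + 46\right) + 20\right) 296 = \left(-75 + 20\right) 296 = \left(-55\right) 296 = -16280$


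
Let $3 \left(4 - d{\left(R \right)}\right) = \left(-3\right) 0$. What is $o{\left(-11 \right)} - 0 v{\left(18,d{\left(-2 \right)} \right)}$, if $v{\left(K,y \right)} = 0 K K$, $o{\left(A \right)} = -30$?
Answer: $-30$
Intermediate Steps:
$d{\left(R \right)} = 4$ ($d{\left(R \right)} = 4 - \frac{\left(-3\right) 0}{3} = 4 - 0 = 4 + 0 = 4$)
$v{\left(K,y \right)} = 0$ ($v{\left(K,y \right)} = 0 K = 0$)
$o{\left(-11 \right)} - 0 v{\left(18,d{\left(-2 \right)} \right)} = -30 - 0 \cdot 0 = -30 - 0 = -30 + 0 = -30$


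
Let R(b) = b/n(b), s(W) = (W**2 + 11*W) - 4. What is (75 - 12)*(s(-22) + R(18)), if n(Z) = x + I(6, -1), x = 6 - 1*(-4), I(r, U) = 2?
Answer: 30177/2 ≈ 15089.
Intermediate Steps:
x = 10 (x = 6 + 4 = 10)
s(W) = -4 + W**2 + 11*W
n(Z) = 12 (n(Z) = 10 + 2 = 12)
R(b) = b/12
(75 - 12)*(s(-22) + R(18)) = (75 - 12)*((-4 + (-22)**2 + 11*(-22)) + (1/12)*18) = 63*((-4 + 484 - 242) + 3/2) = 63*(238 + 3/2) = 63*(479/2) = 30177/2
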